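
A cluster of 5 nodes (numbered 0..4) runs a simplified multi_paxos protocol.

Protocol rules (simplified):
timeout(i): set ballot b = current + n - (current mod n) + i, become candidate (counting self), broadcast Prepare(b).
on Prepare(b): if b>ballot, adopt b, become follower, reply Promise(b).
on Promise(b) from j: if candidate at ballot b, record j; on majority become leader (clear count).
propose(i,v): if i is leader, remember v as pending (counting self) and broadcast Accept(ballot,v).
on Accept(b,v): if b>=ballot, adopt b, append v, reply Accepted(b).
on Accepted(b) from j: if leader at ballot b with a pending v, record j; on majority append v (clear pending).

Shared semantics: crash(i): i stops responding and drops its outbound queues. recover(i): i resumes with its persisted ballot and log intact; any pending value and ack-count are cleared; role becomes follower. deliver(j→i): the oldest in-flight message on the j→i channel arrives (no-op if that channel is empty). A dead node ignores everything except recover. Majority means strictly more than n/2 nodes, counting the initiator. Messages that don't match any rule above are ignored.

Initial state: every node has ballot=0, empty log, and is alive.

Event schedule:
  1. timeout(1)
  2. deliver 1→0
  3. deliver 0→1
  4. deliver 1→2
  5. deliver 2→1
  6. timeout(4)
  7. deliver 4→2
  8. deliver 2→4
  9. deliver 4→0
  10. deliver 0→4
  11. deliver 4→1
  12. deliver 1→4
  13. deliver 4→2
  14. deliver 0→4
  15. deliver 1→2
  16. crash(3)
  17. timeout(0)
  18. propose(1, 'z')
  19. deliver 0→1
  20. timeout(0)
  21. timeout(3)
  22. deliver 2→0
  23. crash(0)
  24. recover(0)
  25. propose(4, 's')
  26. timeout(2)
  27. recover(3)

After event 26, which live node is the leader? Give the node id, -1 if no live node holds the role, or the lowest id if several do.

after 1 — timeout(1): n1:cand/b6/[-]
after 2 — deliver 1→0: n0:foll/b6/[-]
after 3 — deliver 0→1: ·
after 4 — deliver 1→2: n2:foll/b6/[-]
after 5 — deliver 2→1: n1:lead/b6/[-]
after 6 — timeout(4): n4:cand/b9/[-]
after 7 — deliver 4→2: n2:foll/b9/[-]
after 8 — deliver 2→4: ·
after 9 — deliver 4→0: n0:foll/b9/[-]
after 10 — deliver 0→4: n4:lead/b9/[-]
after 11 — deliver 4→1: n1:foll/b9/[-]
after 12 — deliver 1→4: ·
after 13 — deliver 4→2: ·
after 14 — deliver 0→4: ·
after 15 — deliver 1→2: ·
after 16 — crash(3): n3:✗foll/b0/[-]
after 17 — timeout(0): n0:cand/b10/[-]
after 18 — propose(1,'z'): ·
after 19 — deliver 0→1: n1:foll/b10/[-]
after 20 — timeout(0): n0:cand/b15/[-]
after 21 — timeout(3): ·
after 22 — deliver 2→0: ·
after 23 — crash(0): n0:✗cand/b15/[-]
after 24 — recover(0): n0:foll/b15/[-]
after 25 — propose(4,'s'): ·
after 26 — timeout(2): n2:cand/b12/[-]

4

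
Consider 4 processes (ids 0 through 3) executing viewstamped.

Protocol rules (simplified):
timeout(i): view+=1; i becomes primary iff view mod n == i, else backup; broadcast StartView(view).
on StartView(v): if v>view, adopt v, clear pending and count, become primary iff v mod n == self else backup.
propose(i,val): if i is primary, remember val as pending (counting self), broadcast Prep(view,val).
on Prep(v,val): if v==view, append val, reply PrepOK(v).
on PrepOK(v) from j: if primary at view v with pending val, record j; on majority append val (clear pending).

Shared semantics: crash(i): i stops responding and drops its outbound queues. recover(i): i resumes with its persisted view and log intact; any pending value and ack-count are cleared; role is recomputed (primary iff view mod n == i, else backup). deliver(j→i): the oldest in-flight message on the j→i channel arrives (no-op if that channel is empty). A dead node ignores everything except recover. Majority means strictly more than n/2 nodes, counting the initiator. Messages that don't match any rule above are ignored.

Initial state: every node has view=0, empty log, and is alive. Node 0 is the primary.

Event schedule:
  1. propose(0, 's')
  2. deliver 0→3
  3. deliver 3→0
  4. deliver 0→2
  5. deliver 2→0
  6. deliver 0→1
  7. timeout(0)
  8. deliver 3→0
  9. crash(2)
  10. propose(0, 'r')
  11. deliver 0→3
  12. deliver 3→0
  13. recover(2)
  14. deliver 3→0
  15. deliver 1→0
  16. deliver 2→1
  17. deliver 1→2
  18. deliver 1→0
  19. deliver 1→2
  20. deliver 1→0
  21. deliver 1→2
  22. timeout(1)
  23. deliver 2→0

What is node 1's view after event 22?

1

1. propose(0,'s'):  nop
2. deliver 0→3:  <3:back v0 s>
3. deliver 3→0:  nop
4. deliver 0→2:  <2:back v0 s>
5. deliver 2→0:  <0:prim v0 s>
6. deliver 0→1:  <1:back v0 s>
7. timeout(0):  <0:back v1 s>
8. deliver 3→0:  nop
9. crash(2):  <2:✗back v0 s>
10. propose(0,'r'):  nop
11. deliver 0→3:  <3:back v1 s>
12. deliver 3→0:  nop
13. recover(2):  <2:back v0 s>
14. deliver 3→0:  nop
15. deliver 1→0:  nop
16. deliver 2→1:  nop
17. deliver 1→2:  nop
18. deliver 1→0:  nop
19. deliver 1→2:  nop
20. deliver 1→0:  nop
21. deliver 1→2:  nop
22. timeout(1):  <1:prim v1 s>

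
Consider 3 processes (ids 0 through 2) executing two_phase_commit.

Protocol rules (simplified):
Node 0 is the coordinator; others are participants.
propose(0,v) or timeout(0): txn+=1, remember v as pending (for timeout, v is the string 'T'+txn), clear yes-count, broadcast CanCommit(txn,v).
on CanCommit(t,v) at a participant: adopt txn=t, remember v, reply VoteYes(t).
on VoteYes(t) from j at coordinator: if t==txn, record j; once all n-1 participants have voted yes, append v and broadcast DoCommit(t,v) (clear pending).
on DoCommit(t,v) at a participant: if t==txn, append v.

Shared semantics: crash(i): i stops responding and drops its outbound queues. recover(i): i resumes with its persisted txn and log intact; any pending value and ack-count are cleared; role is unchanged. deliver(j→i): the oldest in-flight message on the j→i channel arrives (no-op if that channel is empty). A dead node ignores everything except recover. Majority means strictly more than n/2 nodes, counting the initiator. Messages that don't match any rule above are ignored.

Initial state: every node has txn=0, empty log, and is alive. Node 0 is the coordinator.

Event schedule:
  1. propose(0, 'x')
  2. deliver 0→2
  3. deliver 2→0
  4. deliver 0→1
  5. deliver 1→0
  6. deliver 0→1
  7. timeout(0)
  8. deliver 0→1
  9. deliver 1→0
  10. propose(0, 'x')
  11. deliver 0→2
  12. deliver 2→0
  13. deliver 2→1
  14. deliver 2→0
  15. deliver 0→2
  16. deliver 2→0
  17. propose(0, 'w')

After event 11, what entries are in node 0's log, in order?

[1] propose(0,'x') → N0(coor t1 [-])
[2] deliver 0→2 → N2(part t1 [-])
[3] deliver 2→0 → ∅
[4] deliver 0→1 → N1(part t1 [-])
[5] deliver 1→0 → N0(coor t1 [x])
[6] deliver 0→1 → N1(part t1 [x])
[7] timeout(0) → N0(coor t2 [x])
[8] deliver 0→1 → N1(part t2 [x])
[9] deliver 1→0 → ∅
[10] propose(0,'x') → N0(coor t3 [x])
[11] deliver 0→2 → N2(part t1 [x])

x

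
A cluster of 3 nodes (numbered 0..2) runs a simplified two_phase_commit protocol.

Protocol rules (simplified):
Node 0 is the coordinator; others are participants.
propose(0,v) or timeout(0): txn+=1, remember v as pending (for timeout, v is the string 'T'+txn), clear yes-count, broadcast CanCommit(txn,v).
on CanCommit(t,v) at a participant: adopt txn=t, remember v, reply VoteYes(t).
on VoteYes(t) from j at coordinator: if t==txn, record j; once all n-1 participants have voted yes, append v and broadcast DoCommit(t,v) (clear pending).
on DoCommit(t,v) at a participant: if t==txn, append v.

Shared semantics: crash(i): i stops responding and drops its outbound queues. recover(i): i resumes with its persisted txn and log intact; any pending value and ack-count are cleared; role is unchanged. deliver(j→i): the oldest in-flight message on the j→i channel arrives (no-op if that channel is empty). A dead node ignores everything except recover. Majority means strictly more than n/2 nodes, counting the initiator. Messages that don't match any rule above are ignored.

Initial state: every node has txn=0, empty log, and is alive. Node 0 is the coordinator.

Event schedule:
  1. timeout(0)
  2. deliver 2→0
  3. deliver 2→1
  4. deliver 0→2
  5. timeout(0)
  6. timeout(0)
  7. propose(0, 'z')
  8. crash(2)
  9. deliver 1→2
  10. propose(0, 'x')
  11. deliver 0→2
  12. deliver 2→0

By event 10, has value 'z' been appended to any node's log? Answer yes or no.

1. timeout(0):  <0:coor t1 ->
2. deliver 2→0:  nop
3. deliver 2→1:  nop
4. deliver 0→2:  <2:part t1 ->
5. timeout(0):  <0:coor t2 ->
6. timeout(0):  <0:coor t3 ->
7. propose(0,'z'):  <0:coor t4 ->
8. crash(2):  <2:✗part t1 ->
9. deliver 1→2:  nop
10. propose(0,'x'):  <0:coor t5 ->

no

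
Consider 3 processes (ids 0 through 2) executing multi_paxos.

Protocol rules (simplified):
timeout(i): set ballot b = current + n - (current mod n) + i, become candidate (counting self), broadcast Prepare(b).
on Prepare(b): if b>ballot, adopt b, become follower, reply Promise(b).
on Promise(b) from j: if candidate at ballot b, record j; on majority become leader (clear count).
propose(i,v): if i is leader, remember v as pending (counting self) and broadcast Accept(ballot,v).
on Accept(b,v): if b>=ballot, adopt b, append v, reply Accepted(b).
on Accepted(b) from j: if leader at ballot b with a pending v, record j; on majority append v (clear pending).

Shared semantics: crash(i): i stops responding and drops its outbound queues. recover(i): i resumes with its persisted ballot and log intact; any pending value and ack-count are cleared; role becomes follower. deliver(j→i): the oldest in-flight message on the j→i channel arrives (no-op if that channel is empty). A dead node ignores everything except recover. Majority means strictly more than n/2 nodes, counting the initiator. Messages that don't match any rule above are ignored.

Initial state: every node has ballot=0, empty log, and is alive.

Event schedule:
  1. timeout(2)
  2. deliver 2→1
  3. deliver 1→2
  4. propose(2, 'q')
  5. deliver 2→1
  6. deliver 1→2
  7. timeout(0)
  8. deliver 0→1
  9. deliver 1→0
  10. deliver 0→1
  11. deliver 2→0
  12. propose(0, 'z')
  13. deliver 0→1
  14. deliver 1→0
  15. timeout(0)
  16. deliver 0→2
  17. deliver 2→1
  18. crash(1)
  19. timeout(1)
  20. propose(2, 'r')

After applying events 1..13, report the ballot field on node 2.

5

1. timeout(2):  <2:cand b5 ->
2. deliver 2→1:  <1:foll b5 ->
3. deliver 1→2:  <2:lead b5 ->
4. propose(2,'q'):  nop
5. deliver 2→1:  <1:foll b5 q>
6. deliver 1→2:  <2:lead b5 q>
7. timeout(0):  <0:cand b3 ->
8. deliver 0→1:  nop
9. deliver 1→0:  nop
10. deliver 0→1:  nop
11. deliver 2→0:  <0:foll b5 ->
12. propose(0,'z'):  nop
13. deliver 0→1:  nop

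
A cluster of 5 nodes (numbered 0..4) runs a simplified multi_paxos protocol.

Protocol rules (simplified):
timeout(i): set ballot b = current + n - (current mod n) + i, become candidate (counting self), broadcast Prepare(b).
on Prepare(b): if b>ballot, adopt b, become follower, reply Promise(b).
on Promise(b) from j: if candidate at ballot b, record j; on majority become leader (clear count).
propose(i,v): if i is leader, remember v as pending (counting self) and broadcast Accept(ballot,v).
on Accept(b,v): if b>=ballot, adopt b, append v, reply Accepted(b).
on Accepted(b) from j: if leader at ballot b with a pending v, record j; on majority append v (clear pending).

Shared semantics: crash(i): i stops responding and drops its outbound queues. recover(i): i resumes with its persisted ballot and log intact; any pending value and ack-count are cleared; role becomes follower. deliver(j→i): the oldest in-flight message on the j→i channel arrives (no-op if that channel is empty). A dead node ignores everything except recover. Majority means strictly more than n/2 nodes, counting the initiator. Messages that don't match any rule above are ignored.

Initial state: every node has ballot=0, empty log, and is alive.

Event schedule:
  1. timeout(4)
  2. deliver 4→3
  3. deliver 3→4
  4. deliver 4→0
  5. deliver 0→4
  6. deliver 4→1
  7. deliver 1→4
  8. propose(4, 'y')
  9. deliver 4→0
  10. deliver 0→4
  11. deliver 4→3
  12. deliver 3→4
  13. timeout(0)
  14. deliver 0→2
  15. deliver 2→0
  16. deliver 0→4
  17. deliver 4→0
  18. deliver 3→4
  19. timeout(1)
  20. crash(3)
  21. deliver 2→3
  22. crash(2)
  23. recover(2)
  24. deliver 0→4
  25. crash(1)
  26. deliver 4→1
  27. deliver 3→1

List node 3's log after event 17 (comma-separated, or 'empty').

e1 timeout(4): 4[cand,b=9,-]
e2 deliver 4→3: 3[foll,b=9,-]
e3 deliver 3→4: ·
e4 deliver 4→0: 0[foll,b=9,-]
e5 deliver 0→4: 4[lead,b=9,-]
e6 deliver 4→1: 1[foll,b=9,-]
e7 deliver 1→4: ·
e8 propose(4,'y'): ·
e9 deliver 4→0: 0[foll,b=9,y]
e10 deliver 0→4: ·
e11 deliver 4→3: 3[foll,b=9,y]
e12 deliver 3→4: 4[lead,b=9,y]
e13 timeout(0): 0[cand,b=10,y]
e14 deliver 0→2: 2[foll,b=10,-]
e15 deliver 2→0: ·
e16 deliver 0→4: 4[foll,b=10,y]
e17 deliver 4→0: 0[lead,b=10,y]

y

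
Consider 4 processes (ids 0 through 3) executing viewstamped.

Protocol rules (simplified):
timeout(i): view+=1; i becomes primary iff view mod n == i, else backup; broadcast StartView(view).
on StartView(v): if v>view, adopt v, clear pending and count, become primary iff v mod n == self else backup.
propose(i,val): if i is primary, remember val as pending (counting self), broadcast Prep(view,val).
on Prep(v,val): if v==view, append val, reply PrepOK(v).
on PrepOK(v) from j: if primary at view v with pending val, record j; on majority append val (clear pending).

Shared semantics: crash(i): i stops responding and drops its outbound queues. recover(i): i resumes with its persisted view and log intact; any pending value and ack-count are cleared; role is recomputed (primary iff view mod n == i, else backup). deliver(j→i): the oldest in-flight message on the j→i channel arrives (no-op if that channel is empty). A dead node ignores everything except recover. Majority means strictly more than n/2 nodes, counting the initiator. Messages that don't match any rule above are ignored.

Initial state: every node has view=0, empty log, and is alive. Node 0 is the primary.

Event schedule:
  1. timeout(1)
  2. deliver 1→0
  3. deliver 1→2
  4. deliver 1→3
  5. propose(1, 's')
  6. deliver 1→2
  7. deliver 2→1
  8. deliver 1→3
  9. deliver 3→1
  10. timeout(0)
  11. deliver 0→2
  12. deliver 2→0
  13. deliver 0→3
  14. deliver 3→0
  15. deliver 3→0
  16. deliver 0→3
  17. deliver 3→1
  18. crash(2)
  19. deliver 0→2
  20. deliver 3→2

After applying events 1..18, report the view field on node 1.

[1] timeout(1) → N1(prim v1 [-])
[2] deliver 1→0 → N0(back v1 [-])
[3] deliver 1→2 → N2(back v1 [-])
[4] deliver 1→3 → N3(back v1 [-])
[5] propose(1,'s') → ∅
[6] deliver 1→2 → N2(back v1 [s])
[7] deliver 2→1 → ∅
[8] deliver 1→3 → N3(back v1 [s])
[9] deliver 3→1 → N1(prim v1 [s])
[10] timeout(0) → N0(back v2 [-])
[11] deliver 0→2 → N2(prim v2 [s])
[12] deliver 2→0 → ∅
[13] deliver 0→3 → N3(back v2 [s])
[14] deliver 3→0 → ∅
[15] deliver 3→0 → ∅
[16] deliver 0→3 → ∅
[17] deliver 3→1 → ∅
[18] crash(2) → N2(✗prim v2 [s])

1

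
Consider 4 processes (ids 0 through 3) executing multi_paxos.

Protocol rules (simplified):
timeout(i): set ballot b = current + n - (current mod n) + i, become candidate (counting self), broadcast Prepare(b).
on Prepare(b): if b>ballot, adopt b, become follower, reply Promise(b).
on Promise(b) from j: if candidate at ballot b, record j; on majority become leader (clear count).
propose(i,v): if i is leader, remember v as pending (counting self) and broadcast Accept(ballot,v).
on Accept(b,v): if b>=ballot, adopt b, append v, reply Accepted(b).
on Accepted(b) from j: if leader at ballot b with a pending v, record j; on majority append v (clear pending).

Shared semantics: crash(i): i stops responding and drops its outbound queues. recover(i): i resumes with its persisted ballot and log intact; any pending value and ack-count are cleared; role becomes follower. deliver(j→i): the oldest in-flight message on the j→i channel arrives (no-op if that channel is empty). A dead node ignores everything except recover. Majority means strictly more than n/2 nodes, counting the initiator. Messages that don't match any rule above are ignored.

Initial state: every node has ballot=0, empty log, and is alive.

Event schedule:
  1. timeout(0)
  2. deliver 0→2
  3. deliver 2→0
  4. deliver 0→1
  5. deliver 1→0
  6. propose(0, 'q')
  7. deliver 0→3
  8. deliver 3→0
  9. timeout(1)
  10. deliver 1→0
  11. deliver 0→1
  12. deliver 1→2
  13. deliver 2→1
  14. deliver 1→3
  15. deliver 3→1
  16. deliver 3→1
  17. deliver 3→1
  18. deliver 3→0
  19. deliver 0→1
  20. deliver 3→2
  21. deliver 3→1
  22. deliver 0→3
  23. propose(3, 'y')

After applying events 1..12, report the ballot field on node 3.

4

[1] timeout(0) → N0(cand b4 [-])
[2] deliver 0→2 → N2(foll b4 [-])
[3] deliver 2→0 → ∅
[4] deliver 0→1 → N1(foll b4 [-])
[5] deliver 1→0 → N0(lead b4 [-])
[6] propose(0,'q') → ∅
[7] deliver 0→3 → N3(foll b4 [-])
[8] deliver 3→0 → ∅
[9] timeout(1) → N1(cand b9 [-])
[10] deliver 1→0 → N0(foll b9 [-])
[11] deliver 0→1 → ∅
[12] deliver 1→2 → N2(foll b9 [-])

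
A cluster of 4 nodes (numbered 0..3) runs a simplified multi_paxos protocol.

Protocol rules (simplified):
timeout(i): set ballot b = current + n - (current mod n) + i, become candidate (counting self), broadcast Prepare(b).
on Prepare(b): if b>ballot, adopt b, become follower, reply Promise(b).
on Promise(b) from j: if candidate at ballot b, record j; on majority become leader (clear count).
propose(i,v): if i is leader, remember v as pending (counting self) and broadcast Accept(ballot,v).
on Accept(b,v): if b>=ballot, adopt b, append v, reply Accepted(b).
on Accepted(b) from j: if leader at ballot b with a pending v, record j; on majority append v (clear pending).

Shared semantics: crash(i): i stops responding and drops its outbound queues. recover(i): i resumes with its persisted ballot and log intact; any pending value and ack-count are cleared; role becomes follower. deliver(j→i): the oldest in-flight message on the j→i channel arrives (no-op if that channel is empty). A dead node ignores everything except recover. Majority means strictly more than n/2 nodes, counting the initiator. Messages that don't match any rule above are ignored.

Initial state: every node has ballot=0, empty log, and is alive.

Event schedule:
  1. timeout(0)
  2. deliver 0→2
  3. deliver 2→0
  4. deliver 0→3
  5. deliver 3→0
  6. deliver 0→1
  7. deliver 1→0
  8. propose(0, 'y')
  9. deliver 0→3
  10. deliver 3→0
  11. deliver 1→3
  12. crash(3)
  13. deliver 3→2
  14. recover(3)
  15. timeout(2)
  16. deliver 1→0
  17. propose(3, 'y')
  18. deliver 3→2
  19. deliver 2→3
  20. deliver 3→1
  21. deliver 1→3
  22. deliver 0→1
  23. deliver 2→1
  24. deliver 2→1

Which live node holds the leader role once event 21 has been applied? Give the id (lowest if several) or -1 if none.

1. timeout(0):  <0:cand b4 ->
2. deliver 0→2:  <2:foll b4 ->
3. deliver 2→0:  nop
4. deliver 0→3:  <3:foll b4 ->
5. deliver 3→0:  <0:lead b4 ->
6. deliver 0→1:  <1:foll b4 ->
7. deliver 1→0:  nop
8. propose(0,'y'):  nop
9. deliver 0→3:  <3:foll b4 y>
10. deliver 3→0:  nop
11. deliver 1→3:  nop
12. crash(3):  <3:✗foll b4 y>
13. deliver 3→2:  nop
14. recover(3):  <3:foll b4 y>
15. timeout(2):  <2:cand b10 ->
16. deliver 1→0:  nop
17. propose(3,'y'):  nop
18. deliver 3→2:  nop
19. deliver 2→3:  <3:foll b10 y>
20. deliver 3→1:  nop
21. deliver 1→3:  nop

0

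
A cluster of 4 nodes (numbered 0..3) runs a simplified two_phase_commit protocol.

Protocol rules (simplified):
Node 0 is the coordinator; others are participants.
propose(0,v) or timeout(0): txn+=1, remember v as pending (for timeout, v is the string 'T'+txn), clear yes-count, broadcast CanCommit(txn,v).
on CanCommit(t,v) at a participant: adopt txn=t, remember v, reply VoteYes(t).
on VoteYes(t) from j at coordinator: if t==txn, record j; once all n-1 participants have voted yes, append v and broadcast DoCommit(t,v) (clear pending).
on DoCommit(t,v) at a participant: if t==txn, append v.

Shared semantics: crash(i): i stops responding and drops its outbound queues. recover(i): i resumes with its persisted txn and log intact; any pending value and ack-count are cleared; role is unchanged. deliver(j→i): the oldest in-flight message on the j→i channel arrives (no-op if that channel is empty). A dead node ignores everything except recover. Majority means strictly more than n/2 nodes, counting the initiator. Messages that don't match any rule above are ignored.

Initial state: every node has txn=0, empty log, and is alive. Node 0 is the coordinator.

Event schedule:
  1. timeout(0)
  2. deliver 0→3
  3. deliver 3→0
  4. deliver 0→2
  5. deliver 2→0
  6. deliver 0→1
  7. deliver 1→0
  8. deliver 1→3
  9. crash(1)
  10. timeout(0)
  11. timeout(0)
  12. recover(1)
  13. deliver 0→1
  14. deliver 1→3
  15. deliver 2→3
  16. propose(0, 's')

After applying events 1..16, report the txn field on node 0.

4

1. timeout(0):  <0:coor t1 ->
2. deliver 0→3:  <3:part t1 ->
3. deliver 3→0:  nop
4. deliver 0→2:  <2:part t1 ->
5. deliver 2→0:  nop
6. deliver 0→1:  <1:part t1 ->
7. deliver 1→0:  <0:coor t1 T1>
8. deliver 1→3:  nop
9. crash(1):  <1:✗part t1 ->
10. timeout(0):  <0:coor t2 T1>
11. timeout(0):  <0:coor t3 T1>
12. recover(1):  <1:part t1 ->
13. deliver 0→1:  <1:part t1 T1>
14. deliver 1→3:  nop
15. deliver 2→3:  nop
16. propose(0,'s'):  <0:coor t4 T1>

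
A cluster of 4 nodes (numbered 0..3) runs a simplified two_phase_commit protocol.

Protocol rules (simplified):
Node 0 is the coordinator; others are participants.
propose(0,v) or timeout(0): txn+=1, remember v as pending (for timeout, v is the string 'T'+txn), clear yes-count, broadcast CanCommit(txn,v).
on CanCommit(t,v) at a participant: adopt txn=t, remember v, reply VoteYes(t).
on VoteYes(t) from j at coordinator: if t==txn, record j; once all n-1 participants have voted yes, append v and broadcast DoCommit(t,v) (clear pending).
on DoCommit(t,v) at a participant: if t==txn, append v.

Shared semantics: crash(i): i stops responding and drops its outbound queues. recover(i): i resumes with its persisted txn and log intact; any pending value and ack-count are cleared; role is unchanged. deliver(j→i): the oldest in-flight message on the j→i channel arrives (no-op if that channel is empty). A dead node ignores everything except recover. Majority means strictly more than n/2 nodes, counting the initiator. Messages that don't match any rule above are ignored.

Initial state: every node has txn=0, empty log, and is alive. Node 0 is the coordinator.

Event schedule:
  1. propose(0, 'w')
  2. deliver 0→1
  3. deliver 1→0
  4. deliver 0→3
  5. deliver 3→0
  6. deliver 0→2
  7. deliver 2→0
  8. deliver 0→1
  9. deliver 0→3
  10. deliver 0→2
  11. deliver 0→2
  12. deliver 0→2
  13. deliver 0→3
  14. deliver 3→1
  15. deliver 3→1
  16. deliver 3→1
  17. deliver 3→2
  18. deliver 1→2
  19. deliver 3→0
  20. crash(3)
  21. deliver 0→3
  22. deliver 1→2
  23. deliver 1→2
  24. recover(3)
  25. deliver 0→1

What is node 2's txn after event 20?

1

step 1 propose(0,'w'): 0={coor,t=1,log=-}
step 2 deliver 0→1: 1={part,t=1,log=-}
step 3 deliver 1→0: —
step 4 deliver 0→3: 3={part,t=1,log=-}
step 5 deliver 3→0: —
step 6 deliver 0→2: 2={part,t=1,log=-}
step 7 deliver 2→0: 0={coor,t=1,log=w}
step 8 deliver 0→1: 1={part,t=1,log=w}
step 9 deliver 0→3: 3={part,t=1,log=w}
step 10 deliver 0→2: 2={part,t=1,log=w}
step 11 deliver 0→2: —
step 12 deliver 0→2: —
step 13 deliver 0→3: —
step 14 deliver 3→1: —
step 15 deliver 3→1: —
step 16 deliver 3→1: —
step 17 deliver 3→2: —
step 18 deliver 1→2: —
step 19 deliver 3→0: —
step 20 crash(3): 3={✗part,t=1,log=w}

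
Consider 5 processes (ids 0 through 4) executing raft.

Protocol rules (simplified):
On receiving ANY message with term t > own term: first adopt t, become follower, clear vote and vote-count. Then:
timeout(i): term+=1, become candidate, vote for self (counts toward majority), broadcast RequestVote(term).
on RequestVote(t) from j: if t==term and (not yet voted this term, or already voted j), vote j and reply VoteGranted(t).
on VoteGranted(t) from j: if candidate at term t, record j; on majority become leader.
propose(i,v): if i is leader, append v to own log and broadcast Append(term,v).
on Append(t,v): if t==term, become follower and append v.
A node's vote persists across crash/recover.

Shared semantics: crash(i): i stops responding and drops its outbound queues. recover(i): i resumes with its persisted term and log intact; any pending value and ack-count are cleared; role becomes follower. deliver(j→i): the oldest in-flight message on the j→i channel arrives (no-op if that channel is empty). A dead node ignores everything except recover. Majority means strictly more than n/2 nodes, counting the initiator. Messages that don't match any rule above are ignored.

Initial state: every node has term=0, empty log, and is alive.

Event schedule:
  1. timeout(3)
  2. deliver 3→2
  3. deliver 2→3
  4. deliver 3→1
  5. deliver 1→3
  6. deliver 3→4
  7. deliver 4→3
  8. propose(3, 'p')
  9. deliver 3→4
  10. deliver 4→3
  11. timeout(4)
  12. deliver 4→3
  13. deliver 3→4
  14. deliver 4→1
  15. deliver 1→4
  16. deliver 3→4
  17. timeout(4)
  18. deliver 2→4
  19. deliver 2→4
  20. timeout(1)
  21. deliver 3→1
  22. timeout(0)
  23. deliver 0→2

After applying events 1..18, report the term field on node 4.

step 1 timeout(3): 3={cand,t=1,log=-}
step 2 deliver 3→2: 2={foll,t=1,log=-}
step 3 deliver 2→3: —
step 4 deliver 3→1: 1={foll,t=1,log=-}
step 5 deliver 1→3: 3={lead,t=1,log=-}
step 6 deliver 3→4: 4={foll,t=1,log=-}
step 7 deliver 4→3: —
step 8 propose(3,'p'): 3={lead,t=1,log=p}
step 9 deliver 3→4: 4={foll,t=1,log=p}
step 10 deliver 4→3: —
step 11 timeout(4): 4={cand,t=2,log=p}
step 12 deliver 4→3: 3={foll,t=2,log=p}
step 13 deliver 3→4: —
step 14 deliver 4→1: 1={foll,t=2,log=-}
step 15 deliver 1→4: 4={lead,t=2,log=p}
step 16 deliver 3→4: —
step 17 timeout(4): 4={cand,t=3,log=p}
step 18 deliver 2→4: —

3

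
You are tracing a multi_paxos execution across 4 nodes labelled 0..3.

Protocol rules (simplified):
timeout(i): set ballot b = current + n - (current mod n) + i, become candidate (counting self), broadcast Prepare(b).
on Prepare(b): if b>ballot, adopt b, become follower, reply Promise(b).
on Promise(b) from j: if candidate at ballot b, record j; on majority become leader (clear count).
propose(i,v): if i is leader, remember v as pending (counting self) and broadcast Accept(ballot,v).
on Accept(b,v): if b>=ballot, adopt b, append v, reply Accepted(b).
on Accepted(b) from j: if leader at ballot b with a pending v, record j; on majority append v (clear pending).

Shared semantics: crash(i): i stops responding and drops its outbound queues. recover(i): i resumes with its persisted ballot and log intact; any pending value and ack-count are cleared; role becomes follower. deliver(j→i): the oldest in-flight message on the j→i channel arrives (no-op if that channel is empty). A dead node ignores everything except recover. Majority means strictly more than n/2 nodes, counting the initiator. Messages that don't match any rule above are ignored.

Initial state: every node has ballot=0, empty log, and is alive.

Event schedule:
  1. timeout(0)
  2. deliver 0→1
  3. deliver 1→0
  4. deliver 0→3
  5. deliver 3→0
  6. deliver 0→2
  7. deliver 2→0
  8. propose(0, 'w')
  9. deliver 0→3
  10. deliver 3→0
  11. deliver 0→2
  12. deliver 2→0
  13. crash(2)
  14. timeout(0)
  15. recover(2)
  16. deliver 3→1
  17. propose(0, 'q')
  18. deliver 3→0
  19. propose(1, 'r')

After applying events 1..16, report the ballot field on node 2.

after 1 — timeout(0): n0:cand/b4/[-]
after 2 — deliver 0→1: n1:foll/b4/[-]
after 3 — deliver 1→0: ·
after 4 — deliver 0→3: n3:foll/b4/[-]
after 5 — deliver 3→0: n0:lead/b4/[-]
after 6 — deliver 0→2: n2:foll/b4/[-]
after 7 — deliver 2→0: ·
after 8 — propose(0,'w'): ·
after 9 — deliver 0→3: n3:foll/b4/[w]
after 10 — deliver 3→0: ·
after 11 — deliver 0→2: n2:foll/b4/[w]
after 12 — deliver 2→0: n0:lead/b4/[w]
after 13 — crash(2): n2:✗foll/b4/[w]
after 14 — timeout(0): n0:cand/b8/[w]
after 15 — recover(2): n2:foll/b4/[w]
after 16 — deliver 3→1: ·

4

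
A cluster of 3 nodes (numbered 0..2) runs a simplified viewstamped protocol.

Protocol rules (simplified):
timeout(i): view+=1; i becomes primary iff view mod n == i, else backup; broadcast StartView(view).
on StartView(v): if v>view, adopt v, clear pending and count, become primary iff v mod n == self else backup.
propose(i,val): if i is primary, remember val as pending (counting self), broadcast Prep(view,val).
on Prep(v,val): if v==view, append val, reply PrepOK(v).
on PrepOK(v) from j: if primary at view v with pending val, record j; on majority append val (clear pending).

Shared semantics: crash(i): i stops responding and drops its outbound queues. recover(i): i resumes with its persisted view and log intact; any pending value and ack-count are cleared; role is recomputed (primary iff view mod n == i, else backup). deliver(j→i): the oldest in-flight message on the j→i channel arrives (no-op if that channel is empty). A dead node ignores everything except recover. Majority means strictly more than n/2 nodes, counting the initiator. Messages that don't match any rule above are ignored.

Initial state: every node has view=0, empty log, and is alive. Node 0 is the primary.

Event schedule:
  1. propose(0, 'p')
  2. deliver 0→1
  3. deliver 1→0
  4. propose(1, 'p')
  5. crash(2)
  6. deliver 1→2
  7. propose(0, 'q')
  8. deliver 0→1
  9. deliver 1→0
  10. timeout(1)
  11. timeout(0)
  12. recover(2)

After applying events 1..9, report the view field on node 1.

0

[1] propose(0,'p') → ∅
[2] deliver 0→1 → N1(back v0 [p])
[3] deliver 1→0 → N0(prim v0 [p])
[4] propose(1,'p') → ∅
[5] crash(2) → N2(✗back v0 [-])
[6] deliver 1→2 → ∅
[7] propose(0,'q') → ∅
[8] deliver 0→1 → N1(back v0 [p,q])
[9] deliver 1→0 → N0(prim v0 [p,q])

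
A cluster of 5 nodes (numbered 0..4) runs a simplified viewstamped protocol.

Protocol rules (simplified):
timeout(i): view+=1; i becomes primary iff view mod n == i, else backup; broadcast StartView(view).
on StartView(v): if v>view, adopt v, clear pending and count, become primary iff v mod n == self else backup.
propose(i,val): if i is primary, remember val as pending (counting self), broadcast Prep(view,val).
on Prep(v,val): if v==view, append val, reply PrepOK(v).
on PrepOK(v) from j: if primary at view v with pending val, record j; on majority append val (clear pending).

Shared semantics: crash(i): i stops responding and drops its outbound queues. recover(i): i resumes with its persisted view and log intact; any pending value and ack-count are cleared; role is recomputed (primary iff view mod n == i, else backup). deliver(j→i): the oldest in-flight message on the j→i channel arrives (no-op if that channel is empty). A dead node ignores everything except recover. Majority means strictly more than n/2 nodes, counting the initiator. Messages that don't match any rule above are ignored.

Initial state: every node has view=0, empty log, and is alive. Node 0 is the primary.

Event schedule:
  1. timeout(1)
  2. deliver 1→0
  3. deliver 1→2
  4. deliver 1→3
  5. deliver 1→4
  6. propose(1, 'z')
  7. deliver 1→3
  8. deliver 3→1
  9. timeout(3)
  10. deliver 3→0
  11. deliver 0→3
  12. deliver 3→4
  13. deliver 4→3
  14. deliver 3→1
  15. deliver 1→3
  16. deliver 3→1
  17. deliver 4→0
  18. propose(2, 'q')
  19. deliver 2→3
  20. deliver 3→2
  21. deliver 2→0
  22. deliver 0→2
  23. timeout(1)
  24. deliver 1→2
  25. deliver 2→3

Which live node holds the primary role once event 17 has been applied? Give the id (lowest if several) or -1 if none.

-1

step 1 timeout(1): 1={prim,v=1,log=-}
step 2 deliver 1→0: 0={back,v=1,log=-}
step 3 deliver 1→2: 2={back,v=1,log=-}
step 4 deliver 1→3: 3={back,v=1,log=-}
step 5 deliver 1→4: 4={back,v=1,log=-}
step 6 propose(1,'z'): —
step 7 deliver 1→3: 3={back,v=1,log=z}
step 8 deliver 3→1: —
step 9 timeout(3): 3={back,v=2,log=z}
step 10 deliver 3→0: 0={back,v=2,log=-}
step 11 deliver 0→3: —
step 12 deliver 3→4: 4={back,v=2,log=-}
step 13 deliver 4→3: —
step 14 deliver 3→1: 1={back,v=2,log=-}
step 15 deliver 1→3: —
step 16 deliver 3→1: —
step 17 deliver 4→0: —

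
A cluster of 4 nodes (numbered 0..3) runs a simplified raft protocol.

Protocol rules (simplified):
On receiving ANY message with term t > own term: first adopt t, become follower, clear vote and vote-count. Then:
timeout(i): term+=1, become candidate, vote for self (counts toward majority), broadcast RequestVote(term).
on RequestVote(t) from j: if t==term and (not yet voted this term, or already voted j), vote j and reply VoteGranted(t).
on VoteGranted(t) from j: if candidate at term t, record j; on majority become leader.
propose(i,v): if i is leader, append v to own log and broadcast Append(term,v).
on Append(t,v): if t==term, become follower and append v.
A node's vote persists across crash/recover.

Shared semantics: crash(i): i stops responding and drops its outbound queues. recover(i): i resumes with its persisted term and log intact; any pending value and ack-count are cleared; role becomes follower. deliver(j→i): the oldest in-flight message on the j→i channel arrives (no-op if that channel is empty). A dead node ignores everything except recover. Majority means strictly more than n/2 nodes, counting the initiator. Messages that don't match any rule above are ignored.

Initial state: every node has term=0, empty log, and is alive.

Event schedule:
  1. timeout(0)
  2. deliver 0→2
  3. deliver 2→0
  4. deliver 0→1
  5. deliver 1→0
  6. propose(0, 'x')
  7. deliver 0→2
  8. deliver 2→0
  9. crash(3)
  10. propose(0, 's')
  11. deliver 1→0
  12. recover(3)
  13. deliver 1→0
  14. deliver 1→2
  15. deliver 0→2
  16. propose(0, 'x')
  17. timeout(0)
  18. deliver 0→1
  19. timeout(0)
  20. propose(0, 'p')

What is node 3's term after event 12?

0

1. timeout(0):  <0:cand t1 ->
2. deliver 0→2:  <2:foll t1 ->
3. deliver 2→0:  nop
4. deliver 0→1:  <1:foll t1 ->
5. deliver 1→0:  <0:lead t1 ->
6. propose(0,'x'):  <0:lead t1 x>
7. deliver 0→2:  <2:foll t1 x>
8. deliver 2→0:  nop
9. crash(3):  <3:✗foll t0 ->
10. propose(0,'s'):  <0:lead t1 x,s>
11. deliver 1→0:  nop
12. recover(3):  <3:foll t0 ->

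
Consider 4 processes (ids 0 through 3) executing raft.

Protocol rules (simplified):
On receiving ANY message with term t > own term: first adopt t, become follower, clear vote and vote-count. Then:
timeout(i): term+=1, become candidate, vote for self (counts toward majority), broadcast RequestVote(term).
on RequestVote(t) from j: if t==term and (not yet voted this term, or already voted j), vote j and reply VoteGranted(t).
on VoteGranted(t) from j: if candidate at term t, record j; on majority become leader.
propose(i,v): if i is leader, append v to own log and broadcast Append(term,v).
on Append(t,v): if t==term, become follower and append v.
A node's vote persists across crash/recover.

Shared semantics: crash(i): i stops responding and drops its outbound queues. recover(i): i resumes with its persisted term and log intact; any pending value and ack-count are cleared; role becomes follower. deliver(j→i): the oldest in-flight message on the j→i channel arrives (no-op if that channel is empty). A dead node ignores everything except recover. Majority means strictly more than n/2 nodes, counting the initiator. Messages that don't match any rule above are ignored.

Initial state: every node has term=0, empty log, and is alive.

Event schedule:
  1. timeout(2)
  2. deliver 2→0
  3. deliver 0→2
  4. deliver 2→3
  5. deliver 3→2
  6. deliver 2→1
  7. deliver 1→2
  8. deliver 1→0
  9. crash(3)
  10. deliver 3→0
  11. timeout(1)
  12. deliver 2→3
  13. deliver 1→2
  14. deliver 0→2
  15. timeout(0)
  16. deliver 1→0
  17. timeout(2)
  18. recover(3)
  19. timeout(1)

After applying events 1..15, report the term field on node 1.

step 1 timeout(2): 2={cand,t=1,log=-}
step 2 deliver 2→0: 0={foll,t=1,log=-}
step 3 deliver 0→2: —
step 4 deliver 2→3: 3={foll,t=1,log=-}
step 5 deliver 3→2: 2={lead,t=1,log=-}
step 6 deliver 2→1: 1={foll,t=1,log=-}
step 7 deliver 1→2: —
step 8 deliver 1→0: —
step 9 crash(3): 3={✗foll,t=1,log=-}
step 10 deliver 3→0: —
step 11 timeout(1): 1={cand,t=2,log=-}
step 12 deliver 2→3: —
step 13 deliver 1→2: 2={foll,t=2,log=-}
step 14 deliver 0→2: —
step 15 timeout(0): 0={cand,t=2,log=-}

2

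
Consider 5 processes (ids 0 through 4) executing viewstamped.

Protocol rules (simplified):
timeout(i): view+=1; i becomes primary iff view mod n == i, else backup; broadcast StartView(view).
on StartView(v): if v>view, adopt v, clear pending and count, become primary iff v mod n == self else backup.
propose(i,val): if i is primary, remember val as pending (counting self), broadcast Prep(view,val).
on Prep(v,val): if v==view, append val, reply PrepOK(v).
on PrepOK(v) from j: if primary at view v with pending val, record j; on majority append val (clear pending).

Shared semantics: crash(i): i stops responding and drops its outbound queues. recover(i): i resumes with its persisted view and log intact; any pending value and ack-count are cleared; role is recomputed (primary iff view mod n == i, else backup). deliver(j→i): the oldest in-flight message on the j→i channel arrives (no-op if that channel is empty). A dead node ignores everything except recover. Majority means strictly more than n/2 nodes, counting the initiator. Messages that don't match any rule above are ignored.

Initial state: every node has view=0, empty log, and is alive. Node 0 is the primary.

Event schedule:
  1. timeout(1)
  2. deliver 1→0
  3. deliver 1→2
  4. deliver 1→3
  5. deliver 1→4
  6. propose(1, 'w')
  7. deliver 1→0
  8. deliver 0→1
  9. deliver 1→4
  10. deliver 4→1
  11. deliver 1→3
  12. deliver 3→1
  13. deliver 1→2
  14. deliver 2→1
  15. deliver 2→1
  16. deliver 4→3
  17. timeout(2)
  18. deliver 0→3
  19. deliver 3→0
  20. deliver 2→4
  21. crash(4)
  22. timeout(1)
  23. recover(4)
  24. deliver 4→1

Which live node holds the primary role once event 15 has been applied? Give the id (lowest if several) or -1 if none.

1. timeout(1):  <1:prim v1 ->
2. deliver 1→0:  <0:back v1 ->
3. deliver 1→2:  <2:back v1 ->
4. deliver 1→3:  <3:back v1 ->
5. deliver 1→4:  <4:back v1 ->
6. propose(1,'w'):  nop
7. deliver 1→0:  <0:back v1 w>
8. deliver 0→1:  nop
9. deliver 1→4:  <4:back v1 w>
10. deliver 4→1:  <1:prim v1 w>
11. deliver 1→3:  <3:back v1 w>
12. deliver 3→1:  nop
13. deliver 1→2:  <2:back v1 w>
14. deliver 2→1:  nop
15. deliver 2→1:  nop

1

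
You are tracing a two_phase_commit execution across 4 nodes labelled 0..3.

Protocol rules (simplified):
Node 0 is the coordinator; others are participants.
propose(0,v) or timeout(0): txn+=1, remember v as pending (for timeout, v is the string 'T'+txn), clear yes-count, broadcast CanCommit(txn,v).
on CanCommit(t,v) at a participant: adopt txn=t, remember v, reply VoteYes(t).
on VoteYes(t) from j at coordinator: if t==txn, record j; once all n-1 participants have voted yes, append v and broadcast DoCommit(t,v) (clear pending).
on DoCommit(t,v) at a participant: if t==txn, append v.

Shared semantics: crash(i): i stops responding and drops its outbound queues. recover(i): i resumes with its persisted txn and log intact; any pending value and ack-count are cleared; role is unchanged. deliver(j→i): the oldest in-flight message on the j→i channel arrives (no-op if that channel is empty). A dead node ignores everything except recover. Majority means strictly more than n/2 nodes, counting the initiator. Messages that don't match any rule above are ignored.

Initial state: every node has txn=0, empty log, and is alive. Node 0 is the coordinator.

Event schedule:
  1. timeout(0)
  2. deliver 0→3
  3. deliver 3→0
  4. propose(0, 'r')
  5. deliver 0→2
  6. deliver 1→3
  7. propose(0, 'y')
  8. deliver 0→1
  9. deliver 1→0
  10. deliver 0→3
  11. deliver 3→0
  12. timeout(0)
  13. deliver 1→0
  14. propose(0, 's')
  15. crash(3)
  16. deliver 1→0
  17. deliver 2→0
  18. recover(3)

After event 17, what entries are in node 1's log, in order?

step 1 timeout(0): 0={coor,t=1,log=-}
step 2 deliver 0→3: 3={part,t=1,log=-}
step 3 deliver 3→0: —
step 4 propose(0,'r'): 0={coor,t=2,log=-}
step 5 deliver 0→2: 2={part,t=1,log=-}
step 6 deliver 1→3: —
step 7 propose(0,'y'): 0={coor,t=3,log=-}
step 8 deliver 0→1: 1={part,t=1,log=-}
step 9 deliver 1→0: —
step 10 deliver 0→3: 3={part,t=2,log=-}
step 11 deliver 3→0: —
step 12 timeout(0): 0={coor,t=4,log=-}
step 13 deliver 1→0: —
step 14 propose(0,'s'): 0={coor,t=5,log=-}
step 15 crash(3): 3={✗part,t=2,log=-}
step 16 deliver 1→0: —
step 17 deliver 2→0: —

empty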